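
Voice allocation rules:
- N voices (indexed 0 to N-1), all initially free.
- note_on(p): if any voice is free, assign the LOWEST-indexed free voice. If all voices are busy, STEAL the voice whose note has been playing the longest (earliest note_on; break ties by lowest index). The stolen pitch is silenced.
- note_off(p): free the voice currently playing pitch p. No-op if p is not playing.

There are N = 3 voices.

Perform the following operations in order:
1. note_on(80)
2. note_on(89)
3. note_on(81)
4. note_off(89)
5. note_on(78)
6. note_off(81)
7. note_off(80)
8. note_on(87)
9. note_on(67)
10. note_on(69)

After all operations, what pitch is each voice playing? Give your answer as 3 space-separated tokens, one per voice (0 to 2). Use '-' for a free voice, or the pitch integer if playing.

Op 1: note_on(80): voice 0 is free -> assigned | voices=[80 - -]
Op 2: note_on(89): voice 1 is free -> assigned | voices=[80 89 -]
Op 3: note_on(81): voice 2 is free -> assigned | voices=[80 89 81]
Op 4: note_off(89): free voice 1 | voices=[80 - 81]
Op 5: note_on(78): voice 1 is free -> assigned | voices=[80 78 81]
Op 6: note_off(81): free voice 2 | voices=[80 78 -]
Op 7: note_off(80): free voice 0 | voices=[- 78 -]
Op 8: note_on(87): voice 0 is free -> assigned | voices=[87 78 -]
Op 9: note_on(67): voice 2 is free -> assigned | voices=[87 78 67]
Op 10: note_on(69): all voices busy, STEAL voice 1 (pitch 78, oldest) -> assign | voices=[87 69 67]

Answer: 87 69 67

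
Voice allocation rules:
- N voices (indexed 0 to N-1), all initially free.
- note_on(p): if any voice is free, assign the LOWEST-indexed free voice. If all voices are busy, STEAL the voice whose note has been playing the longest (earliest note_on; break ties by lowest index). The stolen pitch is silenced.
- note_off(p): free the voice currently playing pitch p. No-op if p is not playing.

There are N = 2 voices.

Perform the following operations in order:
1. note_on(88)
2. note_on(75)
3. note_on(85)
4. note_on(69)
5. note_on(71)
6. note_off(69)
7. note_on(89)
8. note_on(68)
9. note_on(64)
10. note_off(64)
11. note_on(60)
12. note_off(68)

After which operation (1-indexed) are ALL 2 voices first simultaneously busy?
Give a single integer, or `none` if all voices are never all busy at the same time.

Answer: 2

Derivation:
Op 1: note_on(88): voice 0 is free -> assigned | voices=[88 -]
Op 2: note_on(75): voice 1 is free -> assigned | voices=[88 75]
Op 3: note_on(85): all voices busy, STEAL voice 0 (pitch 88, oldest) -> assign | voices=[85 75]
Op 4: note_on(69): all voices busy, STEAL voice 1 (pitch 75, oldest) -> assign | voices=[85 69]
Op 5: note_on(71): all voices busy, STEAL voice 0 (pitch 85, oldest) -> assign | voices=[71 69]
Op 6: note_off(69): free voice 1 | voices=[71 -]
Op 7: note_on(89): voice 1 is free -> assigned | voices=[71 89]
Op 8: note_on(68): all voices busy, STEAL voice 0 (pitch 71, oldest) -> assign | voices=[68 89]
Op 9: note_on(64): all voices busy, STEAL voice 1 (pitch 89, oldest) -> assign | voices=[68 64]
Op 10: note_off(64): free voice 1 | voices=[68 -]
Op 11: note_on(60): voice 1 is free -> assigned | voices=[68 60]
Op 12: note_off(68): free voice 0 | voices=[- 60]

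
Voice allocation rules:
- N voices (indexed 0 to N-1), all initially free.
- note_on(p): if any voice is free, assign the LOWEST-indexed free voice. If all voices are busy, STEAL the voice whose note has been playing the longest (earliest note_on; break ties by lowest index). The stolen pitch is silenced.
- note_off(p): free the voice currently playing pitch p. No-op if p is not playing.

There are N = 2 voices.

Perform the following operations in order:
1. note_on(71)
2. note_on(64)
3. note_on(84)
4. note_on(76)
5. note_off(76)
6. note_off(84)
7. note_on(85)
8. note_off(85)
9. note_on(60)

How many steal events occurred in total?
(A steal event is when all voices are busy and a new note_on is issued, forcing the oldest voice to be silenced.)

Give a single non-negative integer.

Answer: 2

Derivation:
Op 1: note_on(71): voice 0 is free -> assigned | voices=[71 -]
Op 2: note_on(64): voice 1 is free -> assigned | voices=[71 64]
Op 3: note_on(84): all voices busy, STEAL voice 0 (pitch 71, oldest) -> assign | voices=[84 64]
Op 4: note_on(76): all voices busy, STEAL voice 1 (pitch 64, oldest) -> assign | voices=[84 76]
Op 5: note_off(76): free voice 1 | voices=[84 -]
Op 6: note_off(84): free voice 0 | voices=[- -]
Op 7: note_on(85): voice 0 is free -> assigned | voices=[85 -]
Op 8: note_off(85): free voice 0 | voices=[- -]
Op 9: note_on(60): voice 0 is free -> assigned | voices=[60 -]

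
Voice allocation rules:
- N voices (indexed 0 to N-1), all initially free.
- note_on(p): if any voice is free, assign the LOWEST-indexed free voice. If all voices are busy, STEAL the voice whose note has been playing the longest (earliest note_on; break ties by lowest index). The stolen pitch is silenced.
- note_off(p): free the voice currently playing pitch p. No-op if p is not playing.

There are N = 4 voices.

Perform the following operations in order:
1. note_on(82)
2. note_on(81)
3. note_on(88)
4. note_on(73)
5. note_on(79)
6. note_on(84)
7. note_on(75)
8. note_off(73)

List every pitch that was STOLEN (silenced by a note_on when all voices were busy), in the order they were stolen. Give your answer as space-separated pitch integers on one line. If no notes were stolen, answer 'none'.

Op 1: note_on(82): voice 0 is free -> assigned | voices=[82 - - -]
Op 2: note_on(81): voice 1 is free -> assigned | voices=[82 81 - -]
Op 3: note_on(88): voice 2 is free -> assigned | voices=[82 81 88 -]
Op 4: note_on(73): voice 3 is free -> assigned | voices=[82 81 88 73]
Op 5: note_on(79): all voices busy, STEAL voice 0 (pitch 82, oldest) -> assign | voices=[79 81 88 73]
Op 6: note_on(84): all voices busy, STEAL voice 1 (pitch 81, oldest) -> assign | voices=[79 84 88 73]
Op 7: note_on(75): all voices busy, STEAL voice 2 (pitch 88, oldest) -> assign | voices=[79 84 75 73]
Op 8: note_off(73): free voice 3 | voices=[79 84 75 -]

Answer: 82 81 88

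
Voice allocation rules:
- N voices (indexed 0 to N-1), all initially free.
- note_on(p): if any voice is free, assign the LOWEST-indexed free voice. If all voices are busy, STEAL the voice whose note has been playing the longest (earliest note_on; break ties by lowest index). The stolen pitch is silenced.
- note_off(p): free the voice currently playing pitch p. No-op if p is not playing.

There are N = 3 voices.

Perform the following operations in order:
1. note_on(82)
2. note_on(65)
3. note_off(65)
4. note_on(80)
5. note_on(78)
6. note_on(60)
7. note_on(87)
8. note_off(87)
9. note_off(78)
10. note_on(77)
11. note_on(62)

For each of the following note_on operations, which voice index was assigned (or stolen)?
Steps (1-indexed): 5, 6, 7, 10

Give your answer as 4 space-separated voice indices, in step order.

Op 1: note_on(82): voice 0 is free -> assigned | voices=[82 - -]
Op 2: note_on(65): voice 1 is free -> assigned | voices=[82 65 -]
Op 3: note_off(65): free voice 1 | voices=[82 - -]
Op 4: note_on(80): voice 1 is free -> assigned | voices=[82 80 -]
Op 5: note_on(78): voice 2 is free -> assigned | voices=[82 80 78]
Op 6: note_on(60): all voices busy, STEAL voice 0 (pitch 82, oldest) -> assign | voices=[60 80 78]
Op 7: note_on(87): all voices busy, STEAL voice 1 (pitch 80, oldest) -> assign | voices=[60 87 78]
Op 8: note_off(87): free voice 1 | voices=[60 - 78]
Op 9: note_off(78): free voice 2 | voices=[60 - -]
Op 10: note_on(77): voice 1 is free -> assigned | voices=[60 77 -]
Op 11: note_on(62): voice 2 is free -> assigned | voices=[60 77 62]

Answer: 2 0 1 1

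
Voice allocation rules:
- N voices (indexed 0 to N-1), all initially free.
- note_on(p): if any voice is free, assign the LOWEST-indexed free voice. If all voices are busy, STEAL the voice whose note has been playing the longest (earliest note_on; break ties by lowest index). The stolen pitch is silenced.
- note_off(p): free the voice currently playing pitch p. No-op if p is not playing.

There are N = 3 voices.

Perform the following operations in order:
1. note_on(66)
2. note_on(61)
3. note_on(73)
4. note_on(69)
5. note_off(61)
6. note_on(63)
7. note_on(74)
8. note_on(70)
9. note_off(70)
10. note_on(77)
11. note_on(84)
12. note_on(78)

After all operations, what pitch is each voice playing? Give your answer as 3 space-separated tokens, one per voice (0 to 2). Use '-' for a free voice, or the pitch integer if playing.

Answer: 77 84 78

Derivation:
Op 1: note_on(66): voice 0 is free -> assigned | voices=[66 - -]
Op 2: note_on(61): voice 1 is free -> assigned | voices=[66 61 -]
Op 3: note_on(73): voice 2 is free -> assigned | voices=[66 61 73]
Op 4: note_on(69): all voices busy, STEAL voice 0 (pitch 66, oldest) -> assign | voices=[69 61 73]
Op 5: note_off(61): free voice 1 | voices=[69 - 73]
Op 6: note_on(63): voice 1 is free -> assigned | voices=[69 63 73]
Op 7: note_on(74): all voices busy, STEAL voice 2 (pitch 73, oldest) -> assign | voices=[69 63 74]
Op 8: note_on(70): all voices busy, STEAL voice 0 (pitch 69, oldest) -> assign | voices=[70 63 74]
Op 9: note_off(70): free voice 0 | voices=[- 63 74]
Op 10: note_on(77): voice 0 is free -> assigned | voices=[77 63 74]
Op 11: note_on(84): all voices busy, STEAL voice 1 (pitch 63, oldest) -> assign | voices=[77 84 74]
Op 12: note_on(78): all voices busy, STEAL voice 2 (pitch 74, oldest) -> assign | voices=[77 84 78]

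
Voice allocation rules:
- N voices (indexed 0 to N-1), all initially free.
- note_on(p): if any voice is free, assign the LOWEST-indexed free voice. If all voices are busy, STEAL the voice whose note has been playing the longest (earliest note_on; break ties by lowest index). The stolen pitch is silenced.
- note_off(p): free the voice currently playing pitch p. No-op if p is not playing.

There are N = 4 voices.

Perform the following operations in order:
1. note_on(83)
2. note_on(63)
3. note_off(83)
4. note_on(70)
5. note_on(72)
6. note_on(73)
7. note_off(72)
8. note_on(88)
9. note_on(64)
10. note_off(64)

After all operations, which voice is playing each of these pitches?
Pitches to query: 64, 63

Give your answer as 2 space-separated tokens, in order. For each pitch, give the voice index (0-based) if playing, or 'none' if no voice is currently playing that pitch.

Op 1: note_on(83): voice 0 is free -> assigned | voices=[83 - - -]
Op 2: note_on(63): voice 1 is free -> assigned | voices=[83 63 - -]
Op 3: note_off(83): free voice 0 | voices=[- 63 - -]
Op 4: note_on(70): voice 0 is free -> assigned | voices=[70 63 - -]
Op 5: note_on(72): voice 2 is free -> assigned | voices=[70 63 72 -]
Op 6: note_on(73): voice 3 is free -> assigned | voices=[70 63 72 73]
Op 7: note_off(72): free voice 2 | voices=[70 63 - 73]
Op 8: note_on(88): voice 2 is free -> assigned | voices=[70 63 88 73]
Op 9: note_on(64): all voices busy, STEAL voice 1 (pitch 63, oldest) -> assign | voices=[70 64 88 73]
Op 10: note_off(64): free voice 1 | voices=[70 - 88 73]

Answer: none none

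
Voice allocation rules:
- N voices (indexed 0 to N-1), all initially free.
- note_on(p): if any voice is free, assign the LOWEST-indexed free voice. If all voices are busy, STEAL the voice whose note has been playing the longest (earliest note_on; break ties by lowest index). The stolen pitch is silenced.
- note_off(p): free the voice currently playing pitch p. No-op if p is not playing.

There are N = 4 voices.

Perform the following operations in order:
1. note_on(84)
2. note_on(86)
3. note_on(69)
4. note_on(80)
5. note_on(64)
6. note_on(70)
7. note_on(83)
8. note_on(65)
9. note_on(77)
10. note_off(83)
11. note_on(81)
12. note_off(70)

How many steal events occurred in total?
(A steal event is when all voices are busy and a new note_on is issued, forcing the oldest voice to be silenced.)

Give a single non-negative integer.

Answer: 5

Derivation:
Op 1: note_on(84): voice 0 is free -> assigned | voices=[84 - - -]
Op 2: note_on(86): voice 1 is free -> assigned | voices=[84 86 - -]
Op 3: note_on(69): voice 2 is free -> assigned | voices=[84 86 69 -]
Op 4: note_on(80): voice 3 is free -> assigned | voices=[84 86 69 80]
Op 5: note_on(64): all voices busy, STEAL voice 0 (pitch 84, oldest) -> assign | voices=[64 86 69 80]
Op 6: note_on(70): all voices busy, STEAL voice 1 (pitch 86, oldest) -> assign | voices=[64 70 69 80]
Op 7: note_on(83): all voices busy, STEAL voice 2 (pitch 69, oldest) -> assign | voices=[64 70 83 80]
Op 8: note_on(65): all voices busy, STEAL voice 3 (pitch 80, oldest) -> assign | voices=[64 70 83 65]
Op 9: note_on(77): all voices busy, STEAL voice 0 (pitch 64, oldest) -> assign | voices=[77 70 83 65]
Op 10: note_off(83): free voice 2 | voices=[77 70 - 65]
Op 11: note_on(81): voice 2 is free -> assigned | voices=[77 70 81 65]
Op 12: note_off(70): free voice 1 | voices=[77 - 81 65]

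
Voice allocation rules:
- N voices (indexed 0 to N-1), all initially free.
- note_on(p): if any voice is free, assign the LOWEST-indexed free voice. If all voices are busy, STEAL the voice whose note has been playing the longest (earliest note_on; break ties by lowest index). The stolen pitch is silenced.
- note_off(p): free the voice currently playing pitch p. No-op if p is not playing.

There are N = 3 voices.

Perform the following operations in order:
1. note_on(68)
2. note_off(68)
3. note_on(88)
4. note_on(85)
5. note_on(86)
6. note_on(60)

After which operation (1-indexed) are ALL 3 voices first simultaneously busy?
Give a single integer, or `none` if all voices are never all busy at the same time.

Answer: 5

Derivation:
Op 1: note_on(68): voice 0 is free -> assigned | voices=[68 - -]
Op 2: note_off(68): free voice 0 | voices=[- - -]
Op 3: note_on(88): voice 0 is free -> assigned | voices=[88 - -]
Op 4: note_on(85): voice 1 is free -> assigned | voices=[88 85 -]
Op 5: note_on(86): voice 2 is free -> assigned | voices=[88 85 86]
Op 6: note_on(60): all voices busy, STEAL voice 0 (pitch 88, oldest) -> assign | voices=[60 85 86]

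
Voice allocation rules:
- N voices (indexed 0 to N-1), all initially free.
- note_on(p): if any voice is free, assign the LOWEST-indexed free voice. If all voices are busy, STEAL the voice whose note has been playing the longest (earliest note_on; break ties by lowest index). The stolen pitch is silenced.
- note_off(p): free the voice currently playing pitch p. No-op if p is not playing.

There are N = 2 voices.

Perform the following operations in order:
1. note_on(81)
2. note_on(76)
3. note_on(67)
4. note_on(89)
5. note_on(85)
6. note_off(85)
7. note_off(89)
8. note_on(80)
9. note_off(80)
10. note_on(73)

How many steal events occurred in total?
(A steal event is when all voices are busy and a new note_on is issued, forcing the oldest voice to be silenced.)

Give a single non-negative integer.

Answer: 3

Derivation:
Op 1: note_on(81): voice 0 is free -> assigned | voices=[81 -]
Op 2: note_on(76): voice 1 is free -> assigned | voices=[81 76]
Op 3: note_on(67): all voices busy, STEAL voice 0 (pitch 81, oldest) -> assign | voices=[67 76]
Op 4: note_on(89): all voices busy, STEAL voice 1 (pitch 76, oldest) -> assign | voices=[67 89]
Op 5: note_on(85): all voices busy, STEAL voice 0 (pitch 67, oldest) -> assign | voices=[85 89]
Op 6: note_off(85): free voice 0 | voices=[- 89]
Op 7: note_off(89): free voice 1 | voices=[- -]
Op 8: note_on(80): voice 0 is free -> assigned | voices=[80 -]
Op 9: note_off(80): free voice 0 | voices=[- -]
Op 10: note_on(73): voice 0 is free -> assigned | voices=[73 -]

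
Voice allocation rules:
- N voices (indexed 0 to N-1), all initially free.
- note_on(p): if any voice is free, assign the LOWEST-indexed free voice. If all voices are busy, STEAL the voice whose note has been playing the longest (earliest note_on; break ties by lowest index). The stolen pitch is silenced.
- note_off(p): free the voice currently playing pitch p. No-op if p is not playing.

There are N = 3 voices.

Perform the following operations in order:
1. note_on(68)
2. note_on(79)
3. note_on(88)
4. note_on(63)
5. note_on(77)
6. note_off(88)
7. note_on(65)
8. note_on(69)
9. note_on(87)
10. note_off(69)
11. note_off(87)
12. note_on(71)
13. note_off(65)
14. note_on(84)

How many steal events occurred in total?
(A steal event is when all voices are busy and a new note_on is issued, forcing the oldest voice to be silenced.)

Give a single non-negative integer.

Op 1: note_on(68): voice 0 is free -> assigned | voices=[68 - -]
Op 2: note_on(79): voice 1 is free -> assigned | voices=[68 79 -]
Op 3: note_on(88): voice 2 is free -> assigned | voices=[68 79 88]
Op 4: note_on(63): all voices busy, STEAL voice 0 (pitch 68, oldest) -> assign | voices=[63 79 88]
Op 5: note_on(77): all voices busy, STEAL voice 1 (pitch 79, oldest) -> assign | voices=[63 77 88]
Op 6: note_off(88): free voice 2 | voices=[63 77 -]
Op 7: note_on(65): voice 2 is free -> assigned | voices=[63 77 65]
Op 8: note_on(69): all voices busy, STEAL voice 0 (pitch 63, oldest) -> assign | voices=[69 77 65]
Op 9: note_on(87): all voices busy, STEAL voice 1 (pitch 77, oldest) -> assign | voices=[69 87 65]
Op 10: note_off(69): free voice 0 | voices=[- 87 65]
Op 11: note_off(87): free voice 1 | voices=[- - 65]
Op 12: note_on(71): voice 0 is free -> assigned | voices=[71 - 65]
Op 13: note_off(65): free voice 2 | voices=[71 - -]
Op 14: note_on(84): voice 1 is free -> assigned | voices=[71 84 -]

Answer: 4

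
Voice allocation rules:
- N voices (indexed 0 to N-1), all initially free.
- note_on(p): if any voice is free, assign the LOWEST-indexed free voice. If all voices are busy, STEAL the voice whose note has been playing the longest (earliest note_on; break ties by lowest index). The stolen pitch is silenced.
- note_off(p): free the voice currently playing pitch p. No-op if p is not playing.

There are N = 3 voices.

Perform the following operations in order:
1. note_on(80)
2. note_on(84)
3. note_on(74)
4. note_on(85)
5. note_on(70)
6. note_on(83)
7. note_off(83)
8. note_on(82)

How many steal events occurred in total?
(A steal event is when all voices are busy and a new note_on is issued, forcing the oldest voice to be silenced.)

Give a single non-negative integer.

Op 1: note_on(80): voice 0 is free -> assigned | voices=[80 - -]
Op 2: note_on(84): voice 1 is free -> assigned | voices=[80 84 -]
Op 3: note_on(74): voice 2 is free -> assigned | voices=[80 84 74]
Op 4: note_on(85): all voices busy, STEAL voice 0 (pitch 80, oldest) -> assign | voices=[85 84 74]
Op 5: note_on(70): all voices busy, STEAL voice 1 (pitch 84, oldest) -> assign | voices=[85 70 74]
Op 6: note_on(83): all voices busy, STEAL voice 2 (pitch 74, oldest) -> assign | voices=[85 70 83]
Op 7: note_off(83): free voice 2 | voices=[85 70 -]
Op 8: note_on(82): voice 2 is free -> assigned | voices=[85 70 82]

Answer: 3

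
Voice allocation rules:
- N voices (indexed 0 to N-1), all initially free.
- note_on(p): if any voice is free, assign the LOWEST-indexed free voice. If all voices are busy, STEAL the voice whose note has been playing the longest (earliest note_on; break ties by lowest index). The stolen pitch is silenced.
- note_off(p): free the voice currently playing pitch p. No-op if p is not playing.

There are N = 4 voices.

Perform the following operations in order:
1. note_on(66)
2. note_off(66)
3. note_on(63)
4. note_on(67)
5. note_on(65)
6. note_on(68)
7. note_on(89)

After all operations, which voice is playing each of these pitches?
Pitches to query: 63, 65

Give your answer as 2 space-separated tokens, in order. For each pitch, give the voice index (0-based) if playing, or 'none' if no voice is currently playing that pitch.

Answer: none 2

Derivation:
Op 1: note_on(66): voice 0 is free -> assigned | voices=[66 - - -]
Op 2: note_off(66): free voice 0 | voices=[- - - -]
Op 3: note_on(63): voice 0 is free -> assigned | voices=[63 - - -]
Op 4: note_on(67): voice 1 is free -> assigned | voices=[63 67 - -]
Op 5: note_on(65): voice 2 is free -> assigned | voices=[63 67 65 -]
Op 6: note_on(68): voice 3 is free -> assigned | voices=[63 67 65 68]
Op 7: note_on(89): all voices busy, STEAL voice 0 (pitch 63, oldest) -> assign | voices=[89 67 65 68]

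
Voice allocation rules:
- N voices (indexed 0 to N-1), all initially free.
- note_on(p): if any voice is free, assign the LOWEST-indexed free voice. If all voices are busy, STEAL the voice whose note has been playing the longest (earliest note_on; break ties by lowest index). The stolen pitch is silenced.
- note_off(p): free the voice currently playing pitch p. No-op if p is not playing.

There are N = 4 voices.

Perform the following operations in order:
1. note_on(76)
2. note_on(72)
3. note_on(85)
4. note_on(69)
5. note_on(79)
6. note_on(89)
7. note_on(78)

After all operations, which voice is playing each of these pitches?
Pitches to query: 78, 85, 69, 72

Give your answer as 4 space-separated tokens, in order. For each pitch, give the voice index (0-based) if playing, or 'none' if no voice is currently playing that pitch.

Op 1: note_on(76): voice 0 is free -> assigned | voices=[76 - - -]
Op 2: note_on(72): voice 1 is free -> assigned | voices=[76 72 - -]
Op 3: note_on(85): voice 2 is free -> assigned | voices=[76 72 85 -]
Op 4: note_on(69): voice 3 is free -> assigned | voices=[76 72 85 69]
Op 5: note_on(79): all voices busy, STEAL voice 0 (pitch 76, oldest) -> assign | voices=[79 72 85 69]
Op 6: note_on(89): all voices busy, STEAL voice 1 (pitch 72, oldest) -> assign | voices=[79 89 85 69]
Op 7: note_on(78): all voices busy, STEAL voice 2 (pitch 85, oldest) -> assign | voices=[79 89 78 69]

Answer: 2 none 3 none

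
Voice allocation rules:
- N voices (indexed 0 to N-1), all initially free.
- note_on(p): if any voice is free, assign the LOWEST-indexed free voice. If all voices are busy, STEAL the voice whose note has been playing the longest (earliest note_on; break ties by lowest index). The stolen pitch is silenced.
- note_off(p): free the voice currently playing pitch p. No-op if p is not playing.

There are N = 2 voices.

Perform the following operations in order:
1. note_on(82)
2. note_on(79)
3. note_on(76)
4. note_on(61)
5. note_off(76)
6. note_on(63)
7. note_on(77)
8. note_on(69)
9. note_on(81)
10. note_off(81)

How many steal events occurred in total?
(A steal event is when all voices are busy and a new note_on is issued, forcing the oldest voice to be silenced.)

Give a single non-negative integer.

Op 1: note_on(82): voice 0 is free -> assigned | voices=[82 -]
Op 2: note_on(79): voice 1 is free -> assigned | voices=[82 79]
Op 3: note_on(76): all voices busy, STEAL voice 0 (pitch 82, oldest) -> assign | voices=[76 79]
Op 4: note_on(61): all voices busy, STEAL voice 1 (pitch 79, oldest) -> assign | voices=[76 61]
Op 5: note_off(76): free voice 0 | voices=[- 61]
Op 6: note_on(63): voice 0 is free -> assigned | voices=[63 61]
Op 7: note_on(77): all voices busy, STEAL voice 1 (pitch 61, oldest) -> assign | voices=[63 77]
Op 8: note_on(69): all voices busy, STEAL voice 0 (pitch 63, oldest) -> assign | voices=[69 77]
Op 9: note_on(81): all voices busy, STEAL voice 1 (pitch 77, oldest) -> assign | voices=[69 81]
Op 10: note_off(81): free voice 1 | voices=[69 -]

Answer: 5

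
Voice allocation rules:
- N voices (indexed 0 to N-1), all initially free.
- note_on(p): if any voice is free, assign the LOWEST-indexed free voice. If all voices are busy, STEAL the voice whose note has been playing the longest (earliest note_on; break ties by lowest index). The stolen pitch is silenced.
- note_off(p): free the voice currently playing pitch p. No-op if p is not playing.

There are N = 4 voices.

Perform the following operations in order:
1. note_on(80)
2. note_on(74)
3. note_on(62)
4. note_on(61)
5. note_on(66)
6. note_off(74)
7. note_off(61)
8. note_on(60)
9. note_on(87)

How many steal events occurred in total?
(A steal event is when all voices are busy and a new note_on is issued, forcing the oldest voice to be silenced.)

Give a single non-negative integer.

Answer: 1

Derivation:
Op 1: note_on(80): voice 0 is free -> assigned | voices=[80 - - -]
Op 2: note_on(74): voice 1 is free -> assigned | voices=[80 74 - -]
Op 3: note_on(62): voice 2 is free -> assigned | voices=[80 74 62 -]
Op 4: note_on(61): voice 3 is free -> assigned | voices=[80 74 62 61]
Op 5: note_on(66): all voices busy, STEAL voice 0 (pitch 80, oldest) -> assign | voices=[66 74 62 61]
Op 6: note_off(74): free voice 1 | voices=[66 - 62 61]
Op 7: note_off(61): free voice 3 | voices=[66 - 62 -]
Op 8: note_on(60): voice 1 is free -> assigned | voices=[66 60 62 -]
Op 9: note_on(87): voice 3 is free -> assigned | voices=[66 60 62 87]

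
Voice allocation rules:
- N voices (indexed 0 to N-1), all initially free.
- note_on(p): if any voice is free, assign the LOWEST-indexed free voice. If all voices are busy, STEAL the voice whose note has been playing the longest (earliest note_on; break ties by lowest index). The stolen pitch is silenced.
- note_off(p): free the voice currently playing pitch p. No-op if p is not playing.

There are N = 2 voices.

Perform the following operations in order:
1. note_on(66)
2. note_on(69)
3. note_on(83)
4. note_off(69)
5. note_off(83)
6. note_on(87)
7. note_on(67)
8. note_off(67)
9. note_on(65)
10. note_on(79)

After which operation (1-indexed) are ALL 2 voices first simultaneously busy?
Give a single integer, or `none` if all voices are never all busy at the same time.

Op 1: note_on(66): voice 0 is free -> assigned | voices=[66 -]
Op 2: note_on(69): voice 1 is free -> assigned | voices=[66 69]
Op 3: note_on(83): all voices busy, STEAL voice 0 (pitch 66, oldest) -> assign | voices=[83 69]
Op 4: note_off(69): free voice 1 | voices=[83 -]
Op 5: note_off(83): free voice 0 | voices=[- -]
Op 6: note_on(87): voice 0 is free -> assigned | voices=[87 -]
Op 7: note_on(67): voice 1 is free -> assigned | voices=[87 67]
Op 8: note_off(67): free voice 1 | voices=[87 -]
Op 9: note_on(65): voice 1 is free -> assigned | voices=[87 65]
Op 10: note_on(79): all voices busy, STEAL voice 0 (pitch 87, oldest) -> assign | voices=[79 65]

Answer: 2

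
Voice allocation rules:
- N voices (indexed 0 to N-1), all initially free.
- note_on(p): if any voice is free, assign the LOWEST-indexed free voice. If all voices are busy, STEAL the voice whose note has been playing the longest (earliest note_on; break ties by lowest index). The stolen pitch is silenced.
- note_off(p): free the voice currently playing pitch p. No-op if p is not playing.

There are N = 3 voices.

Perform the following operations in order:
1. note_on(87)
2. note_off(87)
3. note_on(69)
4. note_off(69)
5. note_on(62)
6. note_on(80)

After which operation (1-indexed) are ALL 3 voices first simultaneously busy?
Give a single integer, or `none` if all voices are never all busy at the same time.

Answer: none

Derivation:
Op 1: note_on(87): voice 0 is free -> assigned | voices=[87 - -]
Op 2: note_off(87): free voice 0 | voices=[- - -]
Op 3: note_on(69): voice 0 is free -> assigned | voices=[69 - -]
Op 4: note_off(69): free voice 0 | voices=[- - -]
Op 5: note_on(62): voice 0 is free -> assigned | voices=[62 - -]
Op 6: note_on(80): voice 1 is free -> assigned | voices=[62 80 -]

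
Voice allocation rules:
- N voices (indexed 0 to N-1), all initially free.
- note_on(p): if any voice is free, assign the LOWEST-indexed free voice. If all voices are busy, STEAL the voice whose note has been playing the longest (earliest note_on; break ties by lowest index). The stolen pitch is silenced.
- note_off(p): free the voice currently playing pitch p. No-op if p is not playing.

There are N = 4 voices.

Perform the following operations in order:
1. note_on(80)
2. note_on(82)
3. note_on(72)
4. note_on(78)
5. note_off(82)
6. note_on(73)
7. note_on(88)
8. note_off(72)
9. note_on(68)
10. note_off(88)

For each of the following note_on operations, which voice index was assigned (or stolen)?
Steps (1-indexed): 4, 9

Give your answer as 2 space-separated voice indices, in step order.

Answer: 3 2

Derivation:
Op 1: note_on(80): voice 0 is free -> assigned | voices=[80 - - -]
Op 2: note_on(82): voice 1 is free -> assigned | voices=[80 82 - -]
Op 3: note_on(72): voice 2 is free -> assigned | voices=[80 82 72 -]
Op 4: note_on(78): voice 3 is free -> assigned | voices=[80 82 72 78]
Op 5: note_off(82): free voice 1 | voices=[80 - 72 78]
Op 6: note_on(73): voice 1 is free -> assigned | voices=[80 73 72 78]
Op 7: note_on(88): all voices busy, STEAL voice 0 (pitch 80, oldest) -> assign | voices=[88 73 72 78]
Op 8: note_off(72): free voice 2 | voices=[88 73 - 78]
Op 9: note_on(68): voice 2 is free -> assigned | voices=[88 73 68 78]
Op 10: note_off(88): free voice 0 | voices=[- 73 68 78]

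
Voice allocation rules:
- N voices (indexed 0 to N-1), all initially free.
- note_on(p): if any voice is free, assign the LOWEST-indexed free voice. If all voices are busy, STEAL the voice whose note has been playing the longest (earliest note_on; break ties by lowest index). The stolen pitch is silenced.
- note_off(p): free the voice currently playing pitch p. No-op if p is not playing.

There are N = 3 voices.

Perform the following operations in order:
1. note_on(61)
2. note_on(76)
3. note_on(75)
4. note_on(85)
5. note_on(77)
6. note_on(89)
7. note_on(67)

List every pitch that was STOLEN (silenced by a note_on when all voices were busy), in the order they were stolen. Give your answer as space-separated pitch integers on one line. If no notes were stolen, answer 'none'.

Answer: 61 76 75 85

Derivation:
Op 1: note_on(61): voice 0 is free -> assigned | voices=[61 - -]
Op 2: note_on(76): voice 1 is free -> assigned | voices=[61 76 -]
Op 3: note_on(75): voice 2 is free -> assigned | voices=[61 76 75]
Op 4: note_on(85): all voices busy, STEAL voice 0 (pitch 61, oldest) -> assign | voices=[85 76 75]
Op 5: note_on(77): all voices busy, STEAL voice 1 (pitch 76, oldest) -> assign | voices=[85 77 75]
Op 6: note_on(89): all voices busy, STEAL voice 2 (pitch 75, oldest) -> assign | voices=[85 77 89]
Op 7: note_on(67): all voices busy, STEAL voice 0 (pitch 85, oldest) -> assign | voices=[67 77 89]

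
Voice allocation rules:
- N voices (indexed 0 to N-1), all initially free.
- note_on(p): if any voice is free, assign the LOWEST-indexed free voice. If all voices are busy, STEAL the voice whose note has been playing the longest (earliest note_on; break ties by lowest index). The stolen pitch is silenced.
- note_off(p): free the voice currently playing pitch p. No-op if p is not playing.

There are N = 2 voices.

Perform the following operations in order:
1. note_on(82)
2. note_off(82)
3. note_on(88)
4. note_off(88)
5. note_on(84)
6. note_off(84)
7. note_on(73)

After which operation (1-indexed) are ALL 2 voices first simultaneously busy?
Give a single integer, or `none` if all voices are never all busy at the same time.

Answer: none

Derivation:
Op 1: note_on(82): voice 0 is free -> assigned | voices=[82 -]
Op 2: note_off(82): free voice 0 | voices=[- -]
Op 3: note_on(88): voice 0 is free -> assigned | voices=[88 -]
Op 4: note_off(88): free voice 0 | voices=[- -]
Op 5: note_on(84): voice 0 is free -> assigned | voices=[84 -]
Op 6: note_off(84): free voice 0 | voices=[- -]
Op 7: note_on(73): voice 0 is free -> assigned | voices=[73 -]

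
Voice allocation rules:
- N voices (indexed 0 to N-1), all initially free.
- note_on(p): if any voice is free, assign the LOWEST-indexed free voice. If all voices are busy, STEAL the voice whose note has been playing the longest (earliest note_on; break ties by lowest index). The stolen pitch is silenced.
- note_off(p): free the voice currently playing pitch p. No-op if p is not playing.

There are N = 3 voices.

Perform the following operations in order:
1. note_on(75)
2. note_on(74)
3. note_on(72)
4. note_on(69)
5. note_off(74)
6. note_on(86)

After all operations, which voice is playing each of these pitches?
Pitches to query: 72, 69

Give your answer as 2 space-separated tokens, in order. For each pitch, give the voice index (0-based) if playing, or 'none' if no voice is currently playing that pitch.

Op 1: note_on(75): voice 0 is free -> assigned | voices=[75 - -]
Op 2: note_on(74): voice 1 is free -> assigned | voices=[75 74 -]
Op 3: note_on(72): voice 2 is free -> assigned | voices=[75 74 72]
Op 4: note_on(69): all voices busy, STEAL voice 0 (pitch 75, oldest) -> assign | voices=[69 74 72]
Op 5: note_off(74): free voice 1 | voices=[69 - 72]
Op 6: note_on(86): voice 1 is free -> assigned | voices=[69 86 72]

Answer: 2 0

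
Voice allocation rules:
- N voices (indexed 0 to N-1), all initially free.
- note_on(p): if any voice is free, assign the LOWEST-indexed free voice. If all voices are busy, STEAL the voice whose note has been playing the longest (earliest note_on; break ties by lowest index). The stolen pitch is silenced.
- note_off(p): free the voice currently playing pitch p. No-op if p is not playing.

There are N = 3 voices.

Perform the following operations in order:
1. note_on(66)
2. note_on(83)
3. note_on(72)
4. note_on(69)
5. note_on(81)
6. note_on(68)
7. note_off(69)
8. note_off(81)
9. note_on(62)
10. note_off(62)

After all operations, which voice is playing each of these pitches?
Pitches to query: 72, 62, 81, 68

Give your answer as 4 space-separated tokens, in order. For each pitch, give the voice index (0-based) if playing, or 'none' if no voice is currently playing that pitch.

Answer: none none none 2

Derivation:
Op 1: note_on(66): voice 0 is free -> assigned | voices=[66 - -]
Op 2: note_on(83): voice 1 is free -> assigned | voices=[66 83 -]
Op 3: note_on(72): voice 2 is free -> assigned | voices=[66 83 72]
Op 4: note_on(69): all voices busy, STEAL voice 0 (pitch 66, oldest) -> assign | voices=[69 83 72]
Op 5: note_on(81): all voices busy, STEAL voice 1 (pitch 83, oldest) -> assign | voices=[69 81 72]
Op 6: note_on(68): all voices busy, STEAL voice 2 (pitch 72, oldest) -> assign | voices=[69 81 68]
Op 7: note_off(69): free voice 0 | voices=[- 81 68]
Op 8: note_off(81): free voice 1 | voices=[- - 68]
Op 9: note_on(62): voice 0 is free -> assigned | voices=[62 - 68]
Op 10: note_off(62): free voice 0 | voices=[- - 68]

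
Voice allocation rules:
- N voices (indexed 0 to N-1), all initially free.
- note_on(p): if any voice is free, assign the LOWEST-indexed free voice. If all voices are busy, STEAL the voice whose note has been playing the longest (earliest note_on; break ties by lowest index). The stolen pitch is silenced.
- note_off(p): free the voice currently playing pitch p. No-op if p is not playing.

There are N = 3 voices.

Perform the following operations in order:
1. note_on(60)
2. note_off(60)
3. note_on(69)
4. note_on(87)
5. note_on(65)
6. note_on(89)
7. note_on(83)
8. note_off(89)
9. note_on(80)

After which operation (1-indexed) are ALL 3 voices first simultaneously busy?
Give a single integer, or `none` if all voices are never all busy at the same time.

Answer: 5

Derivation:
Op 1: note_on(60): voice 0 is free -> assigned | voices=[60 - -]
Op 2: note_off(60): free voice 0 | voices=[- - -]
Op 3: note_on(69): voice 0 is free -> assigned | voices=[69 - -]
Op 4: note_on(87): voice 1 is free -> assigned | voices=[69 87 -]
Op 5: note_on(65): voice 2 is free -> assigned | voices=[69 87 65]
Op 6: note_on(89): all voices busy, STEAL voice 0 (pitch 69, oldest) -> assign | voices=[89 87 65]
Op 7: note_on(83): all voices busy, STEAL voice 1 (pitch 87, oldest) -> assign | voices=[89 83 65]
Op 8: note_off(89): free voice 0 | voices=[- 83 65]
Op 9: note_on(80): voice 0 is free -> assigned | voices=[80 83 65]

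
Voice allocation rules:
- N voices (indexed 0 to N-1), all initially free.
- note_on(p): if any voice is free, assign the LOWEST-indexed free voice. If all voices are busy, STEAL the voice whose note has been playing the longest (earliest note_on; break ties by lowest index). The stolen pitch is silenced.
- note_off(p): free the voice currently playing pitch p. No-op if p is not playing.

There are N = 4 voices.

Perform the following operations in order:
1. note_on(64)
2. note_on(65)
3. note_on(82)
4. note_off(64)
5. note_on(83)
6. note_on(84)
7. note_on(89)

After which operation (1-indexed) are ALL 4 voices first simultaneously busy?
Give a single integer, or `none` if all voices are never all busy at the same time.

Answer: 6

Derivation:
Op 1: note_on(64): voice 0 is free -> assigned | voices=[64 - - -]
Op 2: note_on(65): voice 1 is free -> assigned | voices=[64 65 - -]
Op 3: note_on(82): voice 2 is free -> assigned | voices=[64 65 82 -]
Op 4: note_off(64): free voice 0 | voices=[- 65 82 -]
Op 5: note_on(83): voice 0 is free -> assigned | voices=[83 65 82 -]
Op 6: note_on(84): voice 3 is free -> assigned | voices=[83 65 82 84]
Op 7: note_on(89): all voices busy, STEAL voice 1 (pitch 65, oldest) -> assign | voices=[83 89 82 84]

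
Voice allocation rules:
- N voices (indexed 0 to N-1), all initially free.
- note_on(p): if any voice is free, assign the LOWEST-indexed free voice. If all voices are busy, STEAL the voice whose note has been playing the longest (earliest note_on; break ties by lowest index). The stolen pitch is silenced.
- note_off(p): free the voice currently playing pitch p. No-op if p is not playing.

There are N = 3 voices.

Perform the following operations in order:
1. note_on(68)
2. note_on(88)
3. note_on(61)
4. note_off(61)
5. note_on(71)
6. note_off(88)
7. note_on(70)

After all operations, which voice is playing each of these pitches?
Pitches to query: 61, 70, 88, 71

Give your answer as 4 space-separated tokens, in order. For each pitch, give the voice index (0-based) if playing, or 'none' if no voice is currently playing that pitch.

Answer: none 1 none 2

Derivation:
Op 1: note_on(68): voice 0 is free -> assigned | voices=[68 - -]
Op 2: note_on(88): voice 1 is free -> assigned | voices=[68 88 -]
Op 3: note_on(61): voice 2 is free -> assigned | voices=[68 88 61]
Op 4: note_off(61): free voice 2 | voices=[68 88 -]
Op 5: note_on(71): voice 2 is free -> assigned | voices=[68 88 71]
Op 6: note_off(88): free voice 1 | voices=[68 - 71]
Op 7: note_on(70): voice 1 is free -> assigned | voices=[68 70 71]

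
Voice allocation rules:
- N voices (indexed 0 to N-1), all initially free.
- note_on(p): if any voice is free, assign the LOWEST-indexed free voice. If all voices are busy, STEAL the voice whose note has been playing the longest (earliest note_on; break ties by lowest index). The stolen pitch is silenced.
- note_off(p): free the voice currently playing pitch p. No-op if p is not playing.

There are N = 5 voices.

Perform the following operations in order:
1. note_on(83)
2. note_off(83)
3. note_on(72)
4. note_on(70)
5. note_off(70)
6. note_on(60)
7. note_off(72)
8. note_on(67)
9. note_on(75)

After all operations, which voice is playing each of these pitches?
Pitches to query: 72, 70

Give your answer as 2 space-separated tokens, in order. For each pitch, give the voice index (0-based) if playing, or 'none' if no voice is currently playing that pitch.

Answer: none none

Derivation:
Op 1: note_on(83): voice 0 is free -> assigned | voices=[83 - - - -]
Op 2: note_off(83): free voice 0 | voices=[- - - - -]
Op 3: note_on(72): voice 0 is free -> assigned | voices=[72 - - - -]
Op 4: note_on(70): voice 1 is free -> assigned | voices=[72 70 - - -]
Op 5: note_off(70): free voice 1 | voices=[72 - - - -]
Op 6: note_on(60): voice 1 is free -> assigned | voices=[72 60 - - -]
Op 7: note_off(72): free voice 0 | voices=[- 60 - - -]
Op 8: note_on(67): voice 0 is free -> assigned | voices=[67 60 - - -]
Op 9: note_on(75): voice 2 is free -> assigned | voices=[67 60 75 - -]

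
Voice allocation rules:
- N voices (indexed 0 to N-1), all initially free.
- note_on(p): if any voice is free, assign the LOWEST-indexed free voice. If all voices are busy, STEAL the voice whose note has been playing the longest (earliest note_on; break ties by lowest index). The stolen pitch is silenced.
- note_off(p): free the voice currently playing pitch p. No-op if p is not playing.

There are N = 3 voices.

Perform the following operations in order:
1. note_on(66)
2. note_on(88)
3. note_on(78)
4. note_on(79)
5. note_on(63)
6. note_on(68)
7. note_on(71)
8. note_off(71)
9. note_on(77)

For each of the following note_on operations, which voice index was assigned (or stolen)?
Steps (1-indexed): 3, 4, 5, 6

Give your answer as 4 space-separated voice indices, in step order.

Op 1: note_on(66): voice 0 is free -> assigned | voices=[66 - -]
Op 2: note_on(88): voice 1 is free -> assigned | voices=[66 88 -]
Op 3: note_on(78): voice 2 is free -> assigned | voices=[66 88 78]
Op 4: note_on(79): all voices busy, STEAL voice 0 (pitch 66, oldest) -> assign | voices=[79 88 78]
Op 5: note_on(63): all voices busy, STEAL voice 1 (pitch 88, oldest) -> assign | voices=[79 63 78]
Op 6: note_on(68): all voices busy, STEAL voice 2 (pitch 78, oldest) -> assign | voices=[79 63 68]
Op 7: note_on(71): all voices busy, STEAL voice 0 (pitch 79, oldest) -> assign | voices=[71 63 68]
Op 8: note_off(71): free voice 0 | voices=[- 63 68]
Op 9: note_on(77): voice 0 is free -> assigned | voices=[77 63 68]

Answer: 2 0 1 2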